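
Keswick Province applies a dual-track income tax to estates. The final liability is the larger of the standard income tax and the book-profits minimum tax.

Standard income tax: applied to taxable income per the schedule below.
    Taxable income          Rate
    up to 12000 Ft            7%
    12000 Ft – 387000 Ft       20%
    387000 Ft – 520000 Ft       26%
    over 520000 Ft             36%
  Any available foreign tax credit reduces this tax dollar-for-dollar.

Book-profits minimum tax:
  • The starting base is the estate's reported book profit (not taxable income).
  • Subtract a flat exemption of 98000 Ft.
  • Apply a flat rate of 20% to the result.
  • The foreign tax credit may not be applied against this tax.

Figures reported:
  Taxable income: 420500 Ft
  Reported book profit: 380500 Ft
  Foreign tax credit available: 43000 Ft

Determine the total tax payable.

Book-profits minimum tax:
  Base (reported book profit): 380500 Ft
  Less exemption 98000 Ft → base 282500 Ft
  282500 Ft × 20% = 56500 Ft

Standard income tax:
  12000 Ft × 7% = 840 Ft
  375000 Ft × 20% = 75000 Ft
  33500 Ft × 26% = 8710 Ft
  → 84550 Ft
  Less foreign tax credit 43000 Ft → 41550 Ft

56500 Ft > 41550 Ft, so the book-profits minimum tax is the binding amount.

56500 Ft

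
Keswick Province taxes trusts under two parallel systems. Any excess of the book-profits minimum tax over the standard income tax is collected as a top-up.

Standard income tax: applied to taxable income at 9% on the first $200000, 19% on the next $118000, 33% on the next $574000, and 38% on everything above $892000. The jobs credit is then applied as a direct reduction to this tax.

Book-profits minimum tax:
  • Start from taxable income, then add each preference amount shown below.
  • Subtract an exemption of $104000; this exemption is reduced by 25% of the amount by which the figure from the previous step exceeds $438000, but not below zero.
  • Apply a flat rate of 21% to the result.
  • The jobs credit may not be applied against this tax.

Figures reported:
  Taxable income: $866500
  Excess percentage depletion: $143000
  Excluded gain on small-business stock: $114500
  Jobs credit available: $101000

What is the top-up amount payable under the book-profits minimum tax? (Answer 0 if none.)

$115615

Book-profits minimum tax:
  Adjusted income: $866500 + $143000 + $114500 = $1124000
  Exemption: 25% × ($1124000 − $438000) = $171500 ≥ $104000, so the exemption is fully phased out
  Base: $1124000 − $0 = $1124000
  $1124000 × 21% = $236040

Standard income tax:
  $200000 × 9% = $18000
  $118000 × 19% = $22420
  $548500 × 33% = $181005
  → $221425
  Less jobs credit $101000 → $120425

Excess of book-profits minimum tax over standard income tax: $236040 − $120425 = $115615.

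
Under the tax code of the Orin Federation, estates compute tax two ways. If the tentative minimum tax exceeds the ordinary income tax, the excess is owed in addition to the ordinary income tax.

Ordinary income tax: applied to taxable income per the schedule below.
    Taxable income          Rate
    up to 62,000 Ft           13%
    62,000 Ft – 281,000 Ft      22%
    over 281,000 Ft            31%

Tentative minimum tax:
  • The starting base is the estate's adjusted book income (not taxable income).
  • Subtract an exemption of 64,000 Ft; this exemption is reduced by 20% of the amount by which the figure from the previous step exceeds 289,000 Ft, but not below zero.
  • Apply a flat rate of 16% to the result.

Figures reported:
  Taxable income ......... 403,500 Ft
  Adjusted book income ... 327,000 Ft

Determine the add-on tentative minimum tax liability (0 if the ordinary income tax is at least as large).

0 Ft

Tentative minimum tax:
  Base (adjusted book income): 327,000 Ft
  Exemption: 64,000 Ft − 20% × (327,000 Ft − 289,000 Ft) = 64,000 Ft − 7,600 Ft = 56,400 Ft
  Base: 327,000 Ft − 56,400 Ft = 270,600 Ft
  270,600 Ft × 16% = 43,296 Ft

Ordinary income tax:
  62,000 Ft × 13% = 8,060 Ft
  219,000 Ft × 22% = 48,180 Ft
  122,500 Ft × 31% = 37,975 Ft
  → 94,215 Ft

43,296 Ft ≤ 94,215 Ft, so no add-on is due.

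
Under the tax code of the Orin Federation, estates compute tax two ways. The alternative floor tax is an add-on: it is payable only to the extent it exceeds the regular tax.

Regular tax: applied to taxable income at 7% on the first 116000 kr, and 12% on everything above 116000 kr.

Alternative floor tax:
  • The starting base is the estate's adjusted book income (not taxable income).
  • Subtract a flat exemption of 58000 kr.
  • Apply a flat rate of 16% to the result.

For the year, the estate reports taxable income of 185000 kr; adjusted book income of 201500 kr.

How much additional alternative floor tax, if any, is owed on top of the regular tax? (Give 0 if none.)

Regular tax:
  116000 kr × 7% = 8120 kr
  69000 kr × 12% = 8280 kr
  → 16400 kr

Alternative floor tax:
  Base (adjusted book income): 201500 kr
  Less exemption 58000 kr → base 143500 kr
  143500 kr × 16% = 22960 kr

Excess of alternative floor tax over regular tax: 22960 kr − 16400 kr = 6560 kr.

6560 kr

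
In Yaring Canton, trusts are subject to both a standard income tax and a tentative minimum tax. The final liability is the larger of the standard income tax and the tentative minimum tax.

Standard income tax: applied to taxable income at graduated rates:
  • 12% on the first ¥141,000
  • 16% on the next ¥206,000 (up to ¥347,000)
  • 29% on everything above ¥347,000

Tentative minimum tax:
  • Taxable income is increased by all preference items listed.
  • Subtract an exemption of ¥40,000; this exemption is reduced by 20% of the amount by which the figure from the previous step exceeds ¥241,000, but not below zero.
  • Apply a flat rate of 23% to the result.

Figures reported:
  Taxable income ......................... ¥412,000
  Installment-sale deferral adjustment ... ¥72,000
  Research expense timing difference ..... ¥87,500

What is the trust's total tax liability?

Standard income tax:
  ¥141,000 × 12% = ¥16,920
  ¥206,000 × 16% = ¥32,960
  ¥65,000 × 29% = ¥18,850
  → ¥68,730

Tentative minimum tax:
  Adjusted income: ¥412,000 + ¥72,000 + ¥87,500 = ¥571,500
  Exemption: 20% × (¥571,500 − ¥241,000) = ¥66,100 ≥ ¥40,000, so the exemption is fully phased out
  Base: ¥571,500 − ¥0 = ¥571,500
  ¥571,500 × 23% = ¥131,445

¥131,445 > ¥68,730, so the tentative minimum tax is the binding amount.

¥131,445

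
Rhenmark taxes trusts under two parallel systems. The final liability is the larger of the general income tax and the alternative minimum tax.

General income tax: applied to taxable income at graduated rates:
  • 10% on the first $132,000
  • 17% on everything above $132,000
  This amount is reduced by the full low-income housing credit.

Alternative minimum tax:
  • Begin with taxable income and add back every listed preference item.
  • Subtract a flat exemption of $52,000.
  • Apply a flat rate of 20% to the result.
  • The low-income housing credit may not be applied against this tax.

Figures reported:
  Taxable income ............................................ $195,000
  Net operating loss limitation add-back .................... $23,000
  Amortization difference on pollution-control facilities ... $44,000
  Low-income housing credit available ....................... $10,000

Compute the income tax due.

$42,000

General income tax:
  $132,000 × 10% = $13,200
  $63,000 × 17% = $10,710
  → $23,910
  Less low-income housing credit $10,000 → $13,910

Alternative minimum tax:
  Adjusted income: $195,000 + $23,000 + $44,000 = $262,000
  Less exemption $52,000 → base $210,000
  $210,000 × 20% = $42,000

$42,000 > $13,910, so the alternative minimum tax is the binding amount.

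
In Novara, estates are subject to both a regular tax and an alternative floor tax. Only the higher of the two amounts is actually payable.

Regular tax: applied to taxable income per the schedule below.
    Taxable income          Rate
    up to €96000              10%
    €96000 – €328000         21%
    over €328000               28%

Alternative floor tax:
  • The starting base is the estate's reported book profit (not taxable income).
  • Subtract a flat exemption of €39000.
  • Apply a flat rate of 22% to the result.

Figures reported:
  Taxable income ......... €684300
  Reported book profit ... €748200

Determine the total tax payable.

Alternative floor tax:
  Base (reported book profit): €748200
  Less exemption €39000 → base €709200
  €709200 × 22% = €156024

Regular tax:
  €96000 × 10% = €9600
  €232000 × 21% = €48720
  €356300 × 28% = €99764
  → €158084

€158084 > €156024, so the regular tax governs.

€158084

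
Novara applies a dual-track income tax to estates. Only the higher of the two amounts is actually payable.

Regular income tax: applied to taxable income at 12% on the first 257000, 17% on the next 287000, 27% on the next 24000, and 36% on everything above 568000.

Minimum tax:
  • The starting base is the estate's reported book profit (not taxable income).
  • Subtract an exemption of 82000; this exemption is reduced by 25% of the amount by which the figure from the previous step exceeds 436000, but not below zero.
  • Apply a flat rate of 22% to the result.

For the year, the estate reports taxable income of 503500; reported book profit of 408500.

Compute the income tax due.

72745

Regular income tax:
  257000 × 12% = 30840
  246500 × 17% = 41905
  → 72745

Minimum tax:
  Base (reported book profit): 408500
  Exemption: 408500 ≤ 436000, so full 82000 applies
  Base: 408500 − 82000 = 326500
  326500 × 22% = 71830

72745 > 71830, so the regular income tax governs.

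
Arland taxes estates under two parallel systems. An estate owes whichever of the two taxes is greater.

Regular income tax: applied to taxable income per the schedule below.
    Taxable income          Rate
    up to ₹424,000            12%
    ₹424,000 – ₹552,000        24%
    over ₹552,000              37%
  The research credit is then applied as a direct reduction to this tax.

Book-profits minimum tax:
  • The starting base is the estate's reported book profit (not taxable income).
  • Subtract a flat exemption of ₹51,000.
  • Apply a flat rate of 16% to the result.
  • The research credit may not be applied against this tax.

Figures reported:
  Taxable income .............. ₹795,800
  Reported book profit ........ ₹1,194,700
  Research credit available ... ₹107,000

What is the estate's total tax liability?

Regular income tax:
  ₹424,000 × 12% = ₹50,880
  ₹128,000 × 24% = ₹30,720
  ₹243,800 × 37% = ₹90,206
  → ₹171,806
  Less research credit ₹107,000 → ₹64,806

Book-profits minimum tax:
  Base (reported book profit): ₹1,194,700
  Less exemption ₹51,000 → base ₹1,143,700
  ₹1,143,700 × 16% = ₹182,992

₹182,992 > ₹64,806, so the book-profits minimum tax is the binding amount.

₹182,992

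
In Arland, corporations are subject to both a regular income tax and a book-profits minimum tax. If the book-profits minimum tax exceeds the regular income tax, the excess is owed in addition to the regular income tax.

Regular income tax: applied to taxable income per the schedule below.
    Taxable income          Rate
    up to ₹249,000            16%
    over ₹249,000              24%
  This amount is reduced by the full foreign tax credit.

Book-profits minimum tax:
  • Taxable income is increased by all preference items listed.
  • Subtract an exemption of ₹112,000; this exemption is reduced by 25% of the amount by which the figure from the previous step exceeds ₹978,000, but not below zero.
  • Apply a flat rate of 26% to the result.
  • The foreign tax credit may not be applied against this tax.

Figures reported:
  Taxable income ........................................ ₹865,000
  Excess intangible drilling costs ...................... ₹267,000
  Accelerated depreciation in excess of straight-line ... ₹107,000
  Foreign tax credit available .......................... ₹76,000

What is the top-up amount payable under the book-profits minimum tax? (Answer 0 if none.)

Book-profits minimum tax:
  Adjusted income: ₹865,000 + ₹267,000 + ₹107,000 = ₹1,239,000
  Exemption: ₹112,000 − 25% × (₹1,239,000 − ₹978,000) = ₹112,000 − ₹65,250 = ₹46,750
  Base: ₹1,239,000 − ₹46,750 = ₹1,192,250
  ₹1,192,250 × 26% = ₹309,985

Regular income tax:
  ₹249,000 × 16% = ₹39,840
  ₹616,000 × 24% = ₹147,840
  → ₹187,680
  Less foreign tax credit ₹76,000 → ₹111,680

Excess of book-profits minimum tax over regular income tax: ₹309,985 − ₹111,680 = ₹198,305.

₹198,305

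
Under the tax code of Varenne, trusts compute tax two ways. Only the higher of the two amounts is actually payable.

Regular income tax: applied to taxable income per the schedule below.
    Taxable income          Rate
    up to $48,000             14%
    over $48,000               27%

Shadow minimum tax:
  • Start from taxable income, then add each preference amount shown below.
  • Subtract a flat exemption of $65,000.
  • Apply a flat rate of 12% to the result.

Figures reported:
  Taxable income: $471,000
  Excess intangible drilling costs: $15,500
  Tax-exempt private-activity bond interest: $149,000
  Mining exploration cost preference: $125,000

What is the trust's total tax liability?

$120,930

Shadow minimum tax:
  Adjusted income: $471,000 + $15,500 + $149,000 + $125,000 = $760,500
  Less exemption $65,000 → base $695,500
  $695,500 × 12% = $83,460

Regular income tax:
  $48,000 × 14% = $6,720
  $423,000 × 27% = $114,210
  → $120,930

$120,930 > $83,460, so the regular income tax governs.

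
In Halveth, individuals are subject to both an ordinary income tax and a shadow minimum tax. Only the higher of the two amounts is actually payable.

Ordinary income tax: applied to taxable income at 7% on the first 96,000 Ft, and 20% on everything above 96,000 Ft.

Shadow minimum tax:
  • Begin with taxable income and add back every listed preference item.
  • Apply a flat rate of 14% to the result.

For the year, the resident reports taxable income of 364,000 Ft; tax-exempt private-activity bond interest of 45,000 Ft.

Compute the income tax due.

Shadow minimum tax:
  Adjusted income: 364,000 Ft + 45,000 Ft = 409,000 Ft
  409,000 Ft × 14% = 57,260 Ft

Ordinary income tax:
  96,000 Ft × 7% = 6,720 Ft
  268,000 Ft × 20% = 53,600 Ft
  → 60,320 Ft

60,320 Ft > 57,260 Ft, so the ordinary income tax governs.

60,320 Ft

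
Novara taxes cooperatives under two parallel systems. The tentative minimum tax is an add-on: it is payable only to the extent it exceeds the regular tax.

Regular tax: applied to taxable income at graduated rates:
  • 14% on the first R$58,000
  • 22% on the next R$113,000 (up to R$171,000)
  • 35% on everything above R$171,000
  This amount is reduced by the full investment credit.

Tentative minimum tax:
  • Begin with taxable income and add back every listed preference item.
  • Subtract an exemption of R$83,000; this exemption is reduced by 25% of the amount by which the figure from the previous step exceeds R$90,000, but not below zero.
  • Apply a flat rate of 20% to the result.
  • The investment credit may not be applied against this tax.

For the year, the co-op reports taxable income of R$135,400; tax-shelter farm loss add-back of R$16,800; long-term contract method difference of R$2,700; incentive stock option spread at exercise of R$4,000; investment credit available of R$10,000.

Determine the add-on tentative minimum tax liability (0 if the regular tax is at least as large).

R$3,477

Tentative minimum tax:
  Adjusted income: R$135,400 + R$16,800 + R$2,700 + R$4,000 = R$158,900
  Exemption: R$83,000 − 25% × (R$158,900 − R$90,000) = R$83,000 − R$17,225 = R$65,775
  Base: R$158,900 − R$65,775 = R$93,125
  R$93,125 × 20% = R$18,625

Regular tax:
  R$58,000 × 14% = R$8,120
  R$77,400 × 22% = R$17,028
  → R$25,148
  Less investment credit R$10,000 → R$15,148

Excess of tentative minimum tax over regular tax: R$18,625 − R$15,148 = R$3,477.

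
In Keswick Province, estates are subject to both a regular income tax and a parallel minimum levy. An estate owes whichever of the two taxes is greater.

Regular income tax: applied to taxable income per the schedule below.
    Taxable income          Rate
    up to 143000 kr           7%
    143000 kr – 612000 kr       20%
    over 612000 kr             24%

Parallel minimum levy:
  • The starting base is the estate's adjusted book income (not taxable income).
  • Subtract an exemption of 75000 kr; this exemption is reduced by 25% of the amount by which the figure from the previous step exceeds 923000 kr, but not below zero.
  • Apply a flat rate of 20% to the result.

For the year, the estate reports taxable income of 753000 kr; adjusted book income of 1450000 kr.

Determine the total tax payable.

290000 kr

Parallel minimum levy:
  Base (adjusted book income): 1450000 kr
  Exemption: 25% × (1450000 kr − 923000 kr) = 131750 kr ≥ 75000 kr, so the exemption is fully phased out
  Base: 1450000 kr − 0 kr = 1450000 kr
  1450000 kr × 20% = 290000 kr

Regular income tax:
  143000 kr × 7% = 10010 kr
  469000 kr × 20% = 93800 kr
  141000 kr × 24% = 33840 kr
  → 137650 kr

290000 kr > 137650 kr, so the parallel minimum levy is the binding amount.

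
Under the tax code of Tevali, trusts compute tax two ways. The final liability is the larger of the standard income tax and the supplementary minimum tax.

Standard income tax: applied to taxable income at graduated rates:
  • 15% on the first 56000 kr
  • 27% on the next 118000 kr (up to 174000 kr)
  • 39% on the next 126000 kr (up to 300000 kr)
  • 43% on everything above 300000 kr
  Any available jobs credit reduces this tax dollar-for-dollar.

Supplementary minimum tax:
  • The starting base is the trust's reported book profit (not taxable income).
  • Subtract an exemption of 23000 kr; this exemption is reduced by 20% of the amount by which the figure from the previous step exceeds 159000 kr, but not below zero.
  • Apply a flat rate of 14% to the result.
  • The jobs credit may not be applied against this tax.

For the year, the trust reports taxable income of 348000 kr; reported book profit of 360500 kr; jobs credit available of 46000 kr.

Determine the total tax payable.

64040 kr

Supplementary minimum tax:
  Base (reported book profit): 360500 kr
  Exemption: 20% × (360500 kr − 159000 kr) = 40300 kr ≥ 23000 kr, so the exemption is fully phased out
  Base: 360500 kr − 0 kr = 360500 kr
  360500 kr × 14% = 50470 kr

Standard income tax:
  56000 kr × 15% = 8400 kr
  118000 kr × 27% = 31860 kr
  126000 kr × 39% = 49140 kr
  48000 kr × 43% = 20640 kr
  → 110040 kr
  Less jobs credit 46000 kr → 64040 kr

64040 kr > 50470 kr, so the standard income tax governs.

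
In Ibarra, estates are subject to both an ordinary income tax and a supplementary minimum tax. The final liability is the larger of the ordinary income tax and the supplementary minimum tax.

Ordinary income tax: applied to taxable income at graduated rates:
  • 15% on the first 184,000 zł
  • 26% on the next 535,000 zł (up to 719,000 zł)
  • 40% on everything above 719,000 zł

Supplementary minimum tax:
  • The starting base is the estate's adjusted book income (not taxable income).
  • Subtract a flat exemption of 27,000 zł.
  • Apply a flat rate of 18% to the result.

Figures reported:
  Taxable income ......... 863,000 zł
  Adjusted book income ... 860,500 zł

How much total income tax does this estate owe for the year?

224,300 zł

Supplementary minimum tax:
  Base (adjusted book income): 860,500 zł
  Less exemption 27,000 zł → base 833,500 zł
  833,500 zł × 18% = 150,030 zł

Ordinary income tax:
  184,000 zł × 15% = 27,600 zł
  535,000 zł × 26% = 139,100 zł
  144,000 zł × 40% = 57,600 zł
  → 224,300 zł

224,300 zł > 150,030 zł, so the ordinary income tax governs.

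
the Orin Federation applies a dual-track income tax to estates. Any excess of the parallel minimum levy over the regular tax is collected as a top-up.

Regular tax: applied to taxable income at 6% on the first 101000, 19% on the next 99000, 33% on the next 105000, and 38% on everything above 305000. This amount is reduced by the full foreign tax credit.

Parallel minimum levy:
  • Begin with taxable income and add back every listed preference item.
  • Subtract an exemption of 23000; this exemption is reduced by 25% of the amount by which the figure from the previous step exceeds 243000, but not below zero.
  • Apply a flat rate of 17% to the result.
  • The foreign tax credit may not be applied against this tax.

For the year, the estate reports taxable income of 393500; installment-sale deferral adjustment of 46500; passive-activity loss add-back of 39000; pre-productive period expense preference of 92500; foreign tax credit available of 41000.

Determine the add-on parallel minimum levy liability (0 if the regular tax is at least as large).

Regular tax:
  101000 × 6% = 6060
  99000 × 19% = 18810
  105000 × 33% = 34650
  88500 × 38% = 33630
  → 93150
  Less foreign tax credit 41000 → 52150

Parallel minimum levy:
  Adjusted income: 393500 + 46500 + 39000 + 92500 = 571500
  Exemption: 25% × (571500 − 243000) = 82125 ≥ 23000, so the exemption is fully phased out
  Base: 571500 − 0 = 571500
  571500 × 17% = 97155

Excess of parallel minimum levy over regular tax: 97155 − 52150 = 45005.

45005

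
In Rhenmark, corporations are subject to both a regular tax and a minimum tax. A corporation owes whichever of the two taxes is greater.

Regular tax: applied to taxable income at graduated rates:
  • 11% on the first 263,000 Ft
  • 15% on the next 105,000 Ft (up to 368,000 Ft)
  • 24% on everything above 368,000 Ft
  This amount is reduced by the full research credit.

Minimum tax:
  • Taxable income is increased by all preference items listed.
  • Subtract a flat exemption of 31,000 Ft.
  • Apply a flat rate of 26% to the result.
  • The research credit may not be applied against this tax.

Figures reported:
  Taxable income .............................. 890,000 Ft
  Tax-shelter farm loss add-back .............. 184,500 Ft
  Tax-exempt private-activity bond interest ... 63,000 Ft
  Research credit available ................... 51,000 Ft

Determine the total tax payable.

Regular tax:
  263,000 Ft × 11% = 28,930 Ft
  105,000 Ft × 15% = 15,750 Ft
  522,000 Ft × 24% = 125,280 Ft
  → 169,960 Ft
  Less research credit 51,000 Ft → 118,960 Ft

Minimum tax:
  Adjusted income: 890,000 Ft + 184,500 Ft + 63,000 Ft = 1,137,500 Ft
  Less exemption 31,000 Ft → base 1,106,500 Ft
  1,106,500 Ft × 26% = 287,690 Ft

287,690 Ft > 118,960 Ft, so the minimum tax is the binding amount.

287,690 Ft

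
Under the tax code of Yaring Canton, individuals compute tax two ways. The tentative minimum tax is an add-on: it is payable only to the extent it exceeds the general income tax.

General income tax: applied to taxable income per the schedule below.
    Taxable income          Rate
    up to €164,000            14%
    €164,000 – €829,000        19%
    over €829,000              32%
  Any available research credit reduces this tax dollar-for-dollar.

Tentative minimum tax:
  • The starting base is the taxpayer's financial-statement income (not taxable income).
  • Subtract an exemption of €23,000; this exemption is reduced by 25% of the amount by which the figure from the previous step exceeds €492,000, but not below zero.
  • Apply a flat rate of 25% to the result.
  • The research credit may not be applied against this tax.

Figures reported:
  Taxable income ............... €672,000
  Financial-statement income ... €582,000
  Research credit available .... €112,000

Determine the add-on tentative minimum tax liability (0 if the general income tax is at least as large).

€137,895

Tentative minimum tax:
  Base (financial-statement income): €582,000
  Exemption: €23,000 − 25% × (€582,000 − €492,000) = €23,000 − €22,500 = €500
  Base: €582,000 − €500 = €581,500
  €581,500 × 25% = €145,375

General income tax:
  €164,000 × 14% = €22,960
  €508,000 × 19% = €96,520
  → €119,480
  Less research credit €112,000 → €7,480

Excess of tentative minimum tax over general income tax: €145,375 − €7,480 = €137,895.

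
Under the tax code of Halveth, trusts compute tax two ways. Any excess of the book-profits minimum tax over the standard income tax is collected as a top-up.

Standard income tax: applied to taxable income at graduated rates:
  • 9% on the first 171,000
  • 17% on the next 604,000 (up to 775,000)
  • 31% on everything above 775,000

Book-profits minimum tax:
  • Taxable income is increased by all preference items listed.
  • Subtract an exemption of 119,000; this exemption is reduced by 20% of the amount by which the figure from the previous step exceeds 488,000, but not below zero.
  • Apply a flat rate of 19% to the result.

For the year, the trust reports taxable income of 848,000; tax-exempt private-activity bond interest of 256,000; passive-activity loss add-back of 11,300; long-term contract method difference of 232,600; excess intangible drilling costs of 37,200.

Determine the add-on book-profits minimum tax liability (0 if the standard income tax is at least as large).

Standard income tax:
  171,000 × 9% = 15,390
  604,000 × 17% = 102,680
  73,000 × 31% = 22,630
  → 140,700

Book-profits minimum tax:
  Adjusted income: 848,000 + 256,000 + 11,300 + 232,600 + 37,200 = 1,385,100
  Exemption: 20% × (1,385,100 − 488,000) = 179,420 ≥ 119,000, so the exemption is fully phased out
  Base: 1,385,100 − 0 = 1,385,100
  1,385,100 × 19% = 263,169

Excess of book-profits minimum tax over standard income tax: 263,169 − 140,700 = 122,469.

122,469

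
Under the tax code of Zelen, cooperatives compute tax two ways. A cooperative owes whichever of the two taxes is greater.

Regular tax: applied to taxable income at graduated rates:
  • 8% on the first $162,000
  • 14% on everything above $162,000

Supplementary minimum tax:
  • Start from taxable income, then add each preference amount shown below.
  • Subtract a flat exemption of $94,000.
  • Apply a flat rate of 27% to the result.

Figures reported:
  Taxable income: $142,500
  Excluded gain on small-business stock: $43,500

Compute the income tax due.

$24,840

Supplementary minimum tax:
  Adjusted income: $142,500 + $43,500 = $186,000
  Less exemption $94,000 → base $92,000
  $92,000 × 27% = $24,840

Regular tax:
  $142,500 × 8% = $11,400

$24,840 > $11,400, so the supplementary minimum tax is the binding amount.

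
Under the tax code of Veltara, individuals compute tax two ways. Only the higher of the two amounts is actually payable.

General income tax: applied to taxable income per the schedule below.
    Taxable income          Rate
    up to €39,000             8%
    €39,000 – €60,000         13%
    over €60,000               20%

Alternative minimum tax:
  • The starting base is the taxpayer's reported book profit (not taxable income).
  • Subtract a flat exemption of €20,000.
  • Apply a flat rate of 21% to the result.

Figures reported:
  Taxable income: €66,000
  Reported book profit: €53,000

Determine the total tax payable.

€7,050

Alternative minimum tax:
  Base (reported book profit): €53,000
  Less exemption €20,000 → base €33,000
  €33,000 × 21% = €6,930

General income tax:
  €39,000 × 8% = €3,120
  €21,000 × 13% = €2,730
  €6,000 × 20% = €1,200
  → €7,050

€7,050 > €6,930, so the general income tax governs.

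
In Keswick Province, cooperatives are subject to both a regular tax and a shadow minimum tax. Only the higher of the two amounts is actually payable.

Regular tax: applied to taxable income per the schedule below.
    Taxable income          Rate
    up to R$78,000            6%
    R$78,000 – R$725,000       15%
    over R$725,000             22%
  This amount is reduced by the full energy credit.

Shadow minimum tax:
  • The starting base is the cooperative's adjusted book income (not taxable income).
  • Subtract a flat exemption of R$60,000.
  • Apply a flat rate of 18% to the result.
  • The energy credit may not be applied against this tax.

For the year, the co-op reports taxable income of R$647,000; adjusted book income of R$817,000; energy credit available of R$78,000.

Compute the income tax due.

R$136,260

Shadow minimum tax:
  Base (adjusted book income): R$817,000
  Less exemption R$60,000 → base R$757,000
  R$757,000 × 18% = R$136,260

Regular tax:
  R$78,000 × 6% = R$4,680
  R$569,000 × 15% = R$85,350
  → R$90,030
  Less energy credit R$78,000 → R$12,030

R$136,260 > R$12,030, so the shadow minimum tax is the binding amount.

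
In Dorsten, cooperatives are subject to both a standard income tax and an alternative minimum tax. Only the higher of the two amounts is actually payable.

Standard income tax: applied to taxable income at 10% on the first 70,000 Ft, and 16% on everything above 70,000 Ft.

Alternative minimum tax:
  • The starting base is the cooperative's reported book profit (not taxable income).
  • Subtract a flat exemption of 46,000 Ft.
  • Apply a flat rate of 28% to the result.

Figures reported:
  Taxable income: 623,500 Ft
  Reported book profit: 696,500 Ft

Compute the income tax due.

182,140 Ft

Alternative minimum tax:
  Base (reported book profit): 696,500 Ft
  Less exemption 46,000 Ft → base 650,500 Ft
  650,500 Ft × 28% = 182,140 Ft

Standard income tax:
  70,000 Ft × 10% = 7,000 Ft
  553,500 Ft × 16% = 88,560 Ft
  → 95,560 Ft

182,140 Ft > 95,560 Ft, so the alternative minimum tax is the binding amount.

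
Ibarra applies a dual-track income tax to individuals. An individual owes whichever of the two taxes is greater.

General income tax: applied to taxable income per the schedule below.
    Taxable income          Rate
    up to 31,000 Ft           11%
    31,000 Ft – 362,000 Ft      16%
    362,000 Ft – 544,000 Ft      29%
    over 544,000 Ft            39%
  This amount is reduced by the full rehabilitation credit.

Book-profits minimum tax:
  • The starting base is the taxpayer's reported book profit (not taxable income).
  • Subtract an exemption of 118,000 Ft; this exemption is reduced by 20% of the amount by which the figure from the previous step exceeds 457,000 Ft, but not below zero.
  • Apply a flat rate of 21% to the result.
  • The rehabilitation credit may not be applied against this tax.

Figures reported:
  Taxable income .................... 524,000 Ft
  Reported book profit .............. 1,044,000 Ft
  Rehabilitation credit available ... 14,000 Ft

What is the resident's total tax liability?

General income tax:
  31,000 Ft × 11% = 3,410 Ft
  331,000 Ft × 16% = 52,960 Ft
  162,000 Ft × 29% = 46,980 Ft
  → 103,350 Ft
  Less rehabilitation credit 14,000 Ft → 89,350 Ft

Book-profits minimum tax:
  Base (reported book profit): 1,044,000 Ft
  Exemption: 118,000 Ft − 20% × (1,044,000 Ft − 457,000 Ft) = 118,000 Ft − 117,400 Ft = 600 Ft
  Base: 1,044,000 Ft − 600 Ft = 1,043,400 Ft
  1,043,400 Ft × 21% = 219,114 Ft

219,114 Ft > 89,350 Ft, so the book-profits minimum tax is the binding amount.

219,114 Ft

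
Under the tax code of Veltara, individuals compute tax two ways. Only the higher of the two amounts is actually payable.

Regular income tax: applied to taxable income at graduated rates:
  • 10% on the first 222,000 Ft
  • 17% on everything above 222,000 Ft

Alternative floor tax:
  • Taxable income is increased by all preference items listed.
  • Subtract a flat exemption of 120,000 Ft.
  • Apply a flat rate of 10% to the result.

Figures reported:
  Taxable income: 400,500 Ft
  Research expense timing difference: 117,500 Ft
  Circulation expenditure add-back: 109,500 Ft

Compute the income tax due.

52,545 Ft

Alternative floor tax:
  Adjusted income: 400,500 Ft + 117,500 Ft + 109,500 Ft = 627,500 Ft
  Less exemption 120,000 Ft → base 507,500 Ft
  507,500 Ft × 10% = 50,750 Ft

Regular income tax:
  222,000 Ft × 10% = 22,200 Ft
  178,500 Ft × 17% = 30,345 Ft
  → 52,545 Ft

52,545 Ft > 50,750 Ft, so the regular income tax governs.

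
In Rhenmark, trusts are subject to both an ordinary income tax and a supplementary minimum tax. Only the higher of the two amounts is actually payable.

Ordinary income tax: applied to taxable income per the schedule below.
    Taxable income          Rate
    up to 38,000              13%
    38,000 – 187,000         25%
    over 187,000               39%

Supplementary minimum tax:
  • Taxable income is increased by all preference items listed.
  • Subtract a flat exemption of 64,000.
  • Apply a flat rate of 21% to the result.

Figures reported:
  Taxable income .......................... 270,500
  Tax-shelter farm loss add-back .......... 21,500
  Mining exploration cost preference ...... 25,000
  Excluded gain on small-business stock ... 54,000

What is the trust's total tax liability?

74,755

Supplementary minimum tax:
  Adjusted income: 270,500 + 21,500 + 25,000 + 54,000 = 371,000
  Less exemption 64,000 → base 307,000
  307,000 × 21% = 64,470

Ordinary income tax:
  38,000 × 13% = 4,940
  149,000 × 25% = 37,250
  83,500 × 39% = 32,565
  → 74,755

74,755 > 64,470, so the ordinary income tax governs.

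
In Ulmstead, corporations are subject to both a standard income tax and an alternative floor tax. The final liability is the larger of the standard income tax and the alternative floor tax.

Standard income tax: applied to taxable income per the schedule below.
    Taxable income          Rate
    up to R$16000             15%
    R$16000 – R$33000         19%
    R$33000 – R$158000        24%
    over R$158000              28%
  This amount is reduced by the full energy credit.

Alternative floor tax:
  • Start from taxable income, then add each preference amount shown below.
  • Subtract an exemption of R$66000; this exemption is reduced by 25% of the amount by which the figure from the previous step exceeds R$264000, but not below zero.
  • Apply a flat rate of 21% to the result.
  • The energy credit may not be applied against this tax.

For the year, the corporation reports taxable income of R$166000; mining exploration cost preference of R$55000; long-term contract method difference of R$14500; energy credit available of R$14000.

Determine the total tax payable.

R$35595

Standard income tax:
  R$16000 × 15% = R$2400
  R$17000 × 19% = R$3230
  R$125000 × 24% = R$30000
  R$8000 × 28% = R$2240
  → R$37870
  Less energy credit R$14000 → R$23870

Alternative floor tax:
  Adjusted income: R$166000 + R$55000 + R$14500 = R$235500
  Exemption: R$235500 ≤ R$264000, so full R$66000 applies
  Base: R$235500 − R$66000 = R$169500
  R$169500 × 21% = R$35595

R$35595 > R$23870, so the alternative floor tax is the binding amount.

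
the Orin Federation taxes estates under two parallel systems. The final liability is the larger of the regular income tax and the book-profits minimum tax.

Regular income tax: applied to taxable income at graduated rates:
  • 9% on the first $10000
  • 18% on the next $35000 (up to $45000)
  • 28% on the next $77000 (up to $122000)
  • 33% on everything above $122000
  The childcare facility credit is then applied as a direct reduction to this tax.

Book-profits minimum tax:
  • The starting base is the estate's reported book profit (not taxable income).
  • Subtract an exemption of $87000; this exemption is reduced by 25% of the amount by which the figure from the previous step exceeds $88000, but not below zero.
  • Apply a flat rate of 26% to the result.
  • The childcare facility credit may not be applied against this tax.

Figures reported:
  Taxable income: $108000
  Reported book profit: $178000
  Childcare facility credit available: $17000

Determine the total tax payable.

$29510

Regular income tax:
  $10000 × 9% = $900
  $35000 × 18% = $6300
  $63000 × 28% = $17640
  → $24840
  Less childcare facility credit $17000 → $7840

Book-profits minimum tax:
  Base (reported book profit): $178000
  Exemption: $87000 − 25% × ($178000 − $88000) = $87000 − $22500 = $64500
  Base: $178000 − $64500 = $113500
  $113500 × 26% = $29510

$29510 > $7840, so the book-profits minimum tax is the binding amount.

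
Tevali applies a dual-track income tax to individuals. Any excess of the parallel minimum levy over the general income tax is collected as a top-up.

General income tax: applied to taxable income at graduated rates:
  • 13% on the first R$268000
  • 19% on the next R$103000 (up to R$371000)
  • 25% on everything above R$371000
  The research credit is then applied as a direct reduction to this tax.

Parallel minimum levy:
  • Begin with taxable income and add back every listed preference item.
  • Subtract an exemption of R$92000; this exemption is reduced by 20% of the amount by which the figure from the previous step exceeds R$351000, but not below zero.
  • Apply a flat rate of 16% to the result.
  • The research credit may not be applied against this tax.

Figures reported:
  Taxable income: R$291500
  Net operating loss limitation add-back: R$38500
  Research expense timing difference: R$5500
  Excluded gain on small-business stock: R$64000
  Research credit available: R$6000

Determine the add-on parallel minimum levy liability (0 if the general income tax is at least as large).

Parallel minimum levy:
  Adjusted income: R$291500 + R$38500 + R$5500 + R$64000 = R$399500
  Exemption: R$92000 − 20% × (R$399500 − R$351000) = R$92000 − R$9700 = R$82300
  Base: R$399500 − R$82300 = R$317200
  R$317200 × 16% = R$50752

General income tax:
  R$268000 × 13% = R$34840
  R$23500 × 19% = R$4465
  → R$39305
  Less research credit R$6000 → R$33305

Excess of parallel minimum levy over general income tax: R$50752 − R$33305 = R$17447.

R$17447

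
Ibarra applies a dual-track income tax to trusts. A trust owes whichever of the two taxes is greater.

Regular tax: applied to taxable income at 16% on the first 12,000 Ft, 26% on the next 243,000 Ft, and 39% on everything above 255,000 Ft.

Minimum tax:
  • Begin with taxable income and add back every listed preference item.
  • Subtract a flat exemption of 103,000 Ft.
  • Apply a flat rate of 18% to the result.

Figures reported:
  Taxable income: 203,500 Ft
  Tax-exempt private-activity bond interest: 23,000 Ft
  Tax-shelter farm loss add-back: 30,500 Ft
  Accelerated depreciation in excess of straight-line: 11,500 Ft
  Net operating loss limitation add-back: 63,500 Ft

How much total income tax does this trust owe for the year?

51,710 Ft

Minimum tax:
  Adjusted income: 203,500 Ft + 23,000 Ft + 30,500 Ft + 11,500 Ft + 63,500 Ft = 332,000 Ft
  Less exemption 103,000 Ft → base 229,000 Ft
  229,000 Ft × 18% = 41,220 Ft

Regular tax:
  12,000 Ft × 16% = 1,920 Ft
  191,500 Ft × 26% = 49,790 Ft
  → 51,710 Ft

51,710 Ft > 41,220 Ft, so the regular tax governs.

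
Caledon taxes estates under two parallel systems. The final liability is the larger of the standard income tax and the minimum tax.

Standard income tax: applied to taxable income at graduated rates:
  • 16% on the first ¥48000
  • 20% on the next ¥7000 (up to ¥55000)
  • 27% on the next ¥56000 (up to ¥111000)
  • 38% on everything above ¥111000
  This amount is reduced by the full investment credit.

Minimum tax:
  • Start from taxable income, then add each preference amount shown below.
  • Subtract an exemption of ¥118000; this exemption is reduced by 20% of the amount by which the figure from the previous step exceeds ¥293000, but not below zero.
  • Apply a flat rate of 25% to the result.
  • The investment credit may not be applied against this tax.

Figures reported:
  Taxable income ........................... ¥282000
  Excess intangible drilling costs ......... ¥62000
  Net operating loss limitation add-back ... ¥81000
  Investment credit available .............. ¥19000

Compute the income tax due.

Standard income tax:
  ¥48000 × 16% = ¥7680
  ¥7000 × 20% = ¥1400
  ¥56000 × 27% = ¥15120
  ¥171000 × 38% = ¥64980
  → ¥89180
  Less investment credit ¥19000 → ¥70180

Minimum tax:
  Adjusted income: ¥282000 + ¥62000 + ¥81000 = ¥425000
  Exemption: ¥118000 − 20% × (¥425000 − ¥293000) = ¥118000 − ¥26400 = ¥91600
  Base: ¥425000 − ¥91600 = ¥333400
  ¥333400 × 25% = ¥83350

¥83350 > ¥70180, so the minimum tax is the binding amount.

¥83350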